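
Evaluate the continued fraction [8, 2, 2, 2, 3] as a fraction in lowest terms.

345/41

Fold from the inside: start with 3/1.
  2 + 1/3 = 7/3
  2 + 3/7 = 17/7
  2 + 7/17 = 41/17
  8 + 17/41 = 345/41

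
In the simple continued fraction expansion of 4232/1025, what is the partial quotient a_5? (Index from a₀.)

4232 = 4·1025 + 132   →  a_0 = 4
1025 = 7·132 + 101   →  a_1 = 7
132 = 1·101 + 31   →  a_2 = 1
101 = 3·31 + 8   →  a_3 = 3
31 = 3·8 + 7   →  a_4 = 3
8 = 1·7 + 1   →  a_5 = 1

1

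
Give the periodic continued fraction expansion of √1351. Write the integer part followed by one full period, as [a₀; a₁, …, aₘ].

[36; 1, 3, 10, 3, 1, 72]

a₀ = ⌊√1351⌋ = 36.
With m₀=0, d₀=1 and mₖ₊₁ = dₖaₖ − mₖ, dₖ₊₁ = (n − mₖ₊₁²)/dₖ, aₖ₊₁ = ⌊(a₀+mₖ₊₁)/dₖ₊₁⌋:
  k=1: m=36, d=55, a=1
  k=2: m=19, d=18, a=3
  k=3: m=35, d=7, a=10
  k=4: m=35, d=18, a=3
  k=5: m=19, d=55, a=1
  k=6: m=36, d=1, a=72
d=1 and a=2a₀=72 at k=6, so the next step gives (m, d) = (36, 55) again — its k=1 value — and the period has length 6.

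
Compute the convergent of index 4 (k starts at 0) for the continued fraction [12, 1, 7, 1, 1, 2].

219/17

Using pₖ = aₖpₖ₋₁ + pₖ₋₂, qₖ = aₖqₖ₋₁ + qₖ₋₂ (with p₋₁=1, p₋₂=0, q₋₁=0, q₋₂=1):
  k=0: a=12, p=12, q=1
  k=1: a=1, p=13, q=1
  k=2: a=7, p=103, q=8
  k=3: a=1, p=116, q=9
  k=4: a=1, p=219, q=17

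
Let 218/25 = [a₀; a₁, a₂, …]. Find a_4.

218 = 8·25 + 18   →  a_0 = 8
25 = 1·18 + 7   →  a_1 = 1
18 = 2·7 + 4   →  a_2 = 2
7 = 1·4 + 3   →  a_3 = 1
4 = 1·3 + 1   →  a_4 = 1

1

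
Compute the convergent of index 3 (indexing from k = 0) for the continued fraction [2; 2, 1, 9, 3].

Using pₖ = aₖpₖ₋₁ + pₖ₋₂, qₖ = aₖqₖ₋₁ + qₖ₋₂ (with p₋₁=1, p₋₂=0, q₋₁=0, q₋₂=1):
  k=0: a=2, p=2, q=1
  k=1: a=2, p=5, q=2
  k=2: a=1, p=7, q=3
  k=3: a=9, p=68, q=29

68/29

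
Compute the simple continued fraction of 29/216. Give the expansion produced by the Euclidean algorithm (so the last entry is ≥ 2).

29 = 0×216 + 29
216 = 7×29 + 13
29 = 2×13 + 3
13 = 4×3 + 1
3 = 3×1 + 0  (stop)
So 29/216 = [0; 7, 2, 4, 3].

[0; 7, 2, 4, 3]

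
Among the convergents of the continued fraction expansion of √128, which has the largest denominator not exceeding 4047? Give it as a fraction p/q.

√128 = [11; 3, 5, 3, 22, …] (period length 4).
Convergents:
  p_0/q_0 = 11/1
  p_1/q_1 = 34/3
  p_2/q_2 = 181/16
  p_3/q_3 = 577/51
  p_4/q_4 = 12875/1138
  p_5/q_5 = 39202/3465
  p_6/q_6 = 208885/18463
q_5 = 3465 ≤ 4047 < 18463 = q_6, so the answer is 39202/3465.

39202/3465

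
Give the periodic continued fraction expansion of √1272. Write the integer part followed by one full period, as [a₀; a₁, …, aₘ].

[35; 1, 1, 1, 70]

a₀ = ⌊√1272⌋ = 35.
With m₀=0, d₀=1 and mₖ₊₁ = dₖaₖ − mₖ, dₖ₊₁ = (n − mₖ₊₁²)/dₖ, aₖ₊₁ = ⌊(a₀+mₖ₊₁)/dₖ₊₁⌋:
  k=1: m=35, d=47, a=1
  k=2: m=12, d=24, a=1
  k=3: m=12, d=47, a=1
  k=4: m=35, d=1, a=70
d=1 and a=2a₀=70 at k=4, so the next step gives (m, d) = (35, 47) again — its k=1 value — and the period has length 4.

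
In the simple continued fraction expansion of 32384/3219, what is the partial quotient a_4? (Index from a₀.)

32384 = 10·3219 + 194   →  a_0 = 10
3219 = 16·194 + 115   →  a_1 = 16
194 = 1·115 + 79   →  a_2 = 1
115 = 1·79 + 36   →  a_3 = 1
79 = 2·36 + 7   →  a_4 = 2

2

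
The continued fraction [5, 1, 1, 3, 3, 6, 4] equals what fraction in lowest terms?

Using pₖ = aₖpₖ₋₁ + pₖ₋₂ and qₖ = aₖqₖ₋₁ + qₖ₋₂:
  k=0: a=5, p=5, q=1
  k=1: a=1, p=6, q=1
  k=2: a=1, p=11, q=2
  k=3: a=3, p=39, q=7
  k=4: a=3, p=128, q=23
  k=5: a=6, p=807, q=145
  k=6: a=4, p=3356, q=603

3356/603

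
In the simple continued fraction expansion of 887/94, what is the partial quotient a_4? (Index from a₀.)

887 = 9·94 + 41   →  a_0 = 9
94 = 2·41 + 12   →  a_1 = 2
41 = 3·12 + 5   →  a_2 = 3
12 = 2·5 + 2   →  a_3 = 2
5 = 2·2 + 1   →  a_4 = 2

2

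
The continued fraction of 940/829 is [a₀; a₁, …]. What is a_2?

2

940 = 1·829 + 111   →  a_0 = 1
829 = 7·111 + 52   →  a_1 = 7
111 = 2·52 + 7   →  a_2 = 2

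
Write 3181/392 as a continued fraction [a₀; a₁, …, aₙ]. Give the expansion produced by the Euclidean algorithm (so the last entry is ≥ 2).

3181 = 8×392 + 45
392 = 8×45 + 32
45 = 1×32 + 13
32 = 2×13 + 6
13 = 2×6 + 1
6 = 6×1 + 0  (stop)
So 3181/392 = [8; 8, 1, 2, 2, 6].

[8; 8, 1, 2, 2, 6]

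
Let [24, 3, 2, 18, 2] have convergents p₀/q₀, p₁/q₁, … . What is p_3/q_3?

Using pₖ = aₖpₖ₋₁ + pₖ₋₂, qₖ = aₖqₖ₋₁ + qₖ₋₂ (with p₋₁=1, p₋₂=0, q₋₁=0, q₋₂=1):
  k=0: a=24, p=24, q=1
  k=1: a=3, p=73, q=3
  k=2: a=2, p=170, q=7
  k=3: a=18, p=3133, q=129

3133/129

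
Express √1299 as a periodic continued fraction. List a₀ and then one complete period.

[36; 24, 72]

a₀ = ⌊√1299⌋ = 36.
With m₀=0, d₀=1 and mₖ₊₁ = dₖaₖ − mₖ, dₖ₊₁ = (n − mₖ₊₁²)/dₖ, aₖ₊₁ = ⌊(a₀+mₖ₊₁)/dₖ₊₁⌋:
  k=1: m=36, d=3, a=24
  k=2: m=36, d=1, a=72
d=1 and a=2a₀=72 at k=2, so the next step gives (m, d) = (36, 3) again — its k=1 value — and the period has length 2.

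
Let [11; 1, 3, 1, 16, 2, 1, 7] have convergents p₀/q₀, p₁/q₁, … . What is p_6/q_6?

3032/257

Using pₖ = aₖpₖ₋₁ + pₖ₋₂, qₖ = aₖqₖ₋₁ + qₖ₋₂ (with p₋₁=1, p₋₂=0, q₋₁=0, q₋₂=1):
  k=0: a=11, p=11, q=1
  k=1: a=1, p=12, q=1
  k=2: a=3, p=47, q=4
  k=3: a=1, p=59, q=5
  k=4: a=16, p=991, q=84
  k=5: a=2, p=2041, q=173
  k=6: a=1, p=3032, q=257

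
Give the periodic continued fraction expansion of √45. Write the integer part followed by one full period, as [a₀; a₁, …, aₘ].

a₀ = ⌊√45⌋ = 6.
With m₀=0, d₀=1 and mₖ₊₁ = dₖaₖ − mₖ, dₖ₊₁ = (n − mₖ₊₁²)/dₖ, aₖ₊₁ = ⌊(a₀+mₖ₊₁)/dₖ₊₁⌋:
  k=1: m=6, d=9, a=1
  k=2: m=3, d=4, a=2
  k=3: m=5, d=5, a=2
  k=4: m=5, d=4, a=2
  k=5: m=3, d=9, a=1
  k=6: m=6, d=1, a=12
d=1 and a=2a₀=12 at k=6, so the next step gives (m, d) = (6, 9) again — its k=1 value — and the period has length 6.

[6; 1, 2, 2, 2, 1, 12]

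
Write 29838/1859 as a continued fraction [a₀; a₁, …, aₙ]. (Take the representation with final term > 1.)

29838 = 16·1859 + 94
1859 = 19·94 + 73
94 = 1·73 + 21
73 = 3·21 + 10
21 = 2·10 + 1
10 = 10·1 + 0  (stop)
So 29838/1859 = [16; 19, 1, 3, 2, 10].

[16; 19, 1, 3, 2, 10]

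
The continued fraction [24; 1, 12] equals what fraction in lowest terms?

Using pₖ = aₖpₖ₋₁ + pₖ₋₂ and qₖ = aₖqₖ₋₁ + qₖ₋₂:
  k=0: a=24, p=24, q=1
  k=1: a=1, p=25, q=1
  k=2: a=12, p=324, q=13

324/13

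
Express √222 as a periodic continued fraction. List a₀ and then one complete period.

[14; 1, 8, 1, 28]

a₀ = ⌊√222⌋ = 14.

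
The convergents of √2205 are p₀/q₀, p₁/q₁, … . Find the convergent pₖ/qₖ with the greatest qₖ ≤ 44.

√2205 = [46; 1, 22, 2, 22, 1, 92, …] (period length 6).
Convergents:
  p_0/q_0 = 46/1
  p_1/q_1 = 47/1
  p_2/q_2 = 1080/23
  p_3/q_3 = 2207/47
q_2 = 23 ≤ 44 < 47 = q_3, so the answer is 1080/23.

1080/23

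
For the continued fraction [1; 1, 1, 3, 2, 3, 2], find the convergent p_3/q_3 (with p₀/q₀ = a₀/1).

Using pₖ = aₖpₖ₋₁ + pₖ₋₂, qₖ = aₖqₖ₋₁ + qₖ₋₂ (with p₋₁=1, p₋₂=0, q₋₁=0, q₋₂=1):
  k=0: a=1, p=1, q=1
  k=1: a=1, p=2, q=1
  k=2: a=1, p=3, q=2
  k=3: a=3, p=11, q=7

11/7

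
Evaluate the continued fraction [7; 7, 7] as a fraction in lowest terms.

357/50

Fold from the inside: start with 7/1.
  7 + 1/7 = 50/7
  7 + 7/50 = 357/50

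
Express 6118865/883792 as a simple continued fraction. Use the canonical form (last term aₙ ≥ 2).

[6; 1, 12, 17, 14, 2, 8, 16]

6118865 = 6×883792 + 816113
883792 = 1×816113 + 67679
816113 = 12×67679 + 3965
67679 = 17×3965 + 274
3965 = 14×274 + 129
274 = 2×129 + 16
129 = 8×16 + 1
16 = 16×1 + 0  (stop)
So 6118865/883792 = [6; 1, 12, 17, 14, 2, 8, 16].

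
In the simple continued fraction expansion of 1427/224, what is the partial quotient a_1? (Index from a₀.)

2

1427 = 6·224 + 83   →  a_0 = 6
224 = 2·83 + 58   →  a_1 = 2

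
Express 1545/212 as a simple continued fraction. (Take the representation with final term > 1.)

[7; 3, 2, 9, 1, 2]

1545 = 7*212 + 61
212 = 3*61 + 29
61 = 2*29 + 3
29 = 9*3 + 2
3 = 1*2 + 1
2 = 2*1 + 0  (stop)
So 1545/212 = [7; 3, 2, 9, 1, 2].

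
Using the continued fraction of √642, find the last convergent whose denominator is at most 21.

76/3

√642 = [25; 2, 1, 24, 1, 2, 50, …] (period length 6).
Convergents:
  p_0/q_0 = 25/1
  p_1/q_1 = 51/2
  p_2/q_2 = 76/3
  p_3/q_3 = 1875/74
q_2 = 3 ≤ 21 < 74 = q_3, so the answer is 76/3.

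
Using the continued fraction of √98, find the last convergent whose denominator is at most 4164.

19601/1980

√98 = [9; 1, 8, 1, 18, …] (period length 4).
Convergents:
  p_0/q_0 = 9/1
  p_1/q_1 = 10/1
  p_2/q_2 = 89/9
  p_3/q_3 = 99/10
  p_4/q_4 = 1871/189
  p_5/q_5 = 1970/199
  p_6/q_6 = 17631/1781
  p_7/q_7 = 19601/1980
  p_8/q_8 = 370449/37421
q_7 = 1980 ≤ 4164 < 37421 = q_8, so the answer is 19601/1980.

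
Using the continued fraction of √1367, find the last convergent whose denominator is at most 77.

1368/37

√1367 = [36; 1, 35, 1, 72, …] (period length 4).
Convergents:
  p_0/q_0 = 36/1
  p_1/q_1 = 37/1
  p_2/q_2 = 1331/36
  p_3/q_3 = 1368/37
  p_4/q_4 = 99827/2700
q_3 = 37 ≤ 77 < 2700 = q_4, so the answer is 1368/37.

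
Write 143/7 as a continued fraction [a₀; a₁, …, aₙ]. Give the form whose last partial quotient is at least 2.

[20; 2, 3]

143 = 20*7 + 3
7 = 2*3 + 1
3 = 3*1 + 0  (stop)
So 143/7 = [20; 2, 3].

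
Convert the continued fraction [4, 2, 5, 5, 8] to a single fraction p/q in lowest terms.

2081/467

Using pₖ = aₖpₖ₋₁ + pₖ₋₂ and qₖ = aₖqₖ₋₁ + qₖ₋₂:
  k=0: a=4, p=4, q=1
  k=1: a=2, p=9, q=2
  k=2: a=5, p=49, q=11
  k=3: a=5, p=254, q=57
  k=4: a=8, p=2081, q=467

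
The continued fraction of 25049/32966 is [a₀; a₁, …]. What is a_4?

10

25049 = 0·32966 + 25049   →  a_0 = 0
32966 = 1·25049 + 7917   →  a_1 = 1
25049 = 3·7917 + 1298   →  a_2 = 3
7917 = 6·1298 + 129   →  a_3 = 6
1298 = 10·129 + 8   →  a_4 = 10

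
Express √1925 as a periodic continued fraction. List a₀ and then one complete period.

a₀ = ⌊√1925⌋ = 43.
With m₀=0, d₀=1 and mₖ₊₁ = dₖaₖ − mₖ, dₖ₊₁ = (n − mₖ₊₁²)/dₖ, aₖ₊₁ = ⌊(a₀+mₖ₊₁)/dₖ₊₁⌋:
  k=1: m=43, d=76, a=1
  k=2: m=33, d=11, a=6
  k=3: m=33, d=76, a=1
  k=4: m=43, d=1, a=86
d=1 and a=2a₀=86 at k=4, so the next step gives (m, d) = (43, 76) again — its k=1 value — and the period has length 4.

[43; 1, 6, 1, 86]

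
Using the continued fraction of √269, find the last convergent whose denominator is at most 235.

√269 = [16; 2, 2, 32, …] (period length 3).
Convergents:
  p_0/q_0 = 16/1
  p_1/q_1 = 33/2
  p_2/q_2 = 82/5
  p_3/q_3 = 2657/162
  p_4/q_4 = 5396/329
q_3 = 162 ≤ 235 < 329 = q_4, so the answer is 2657/162.

2657/162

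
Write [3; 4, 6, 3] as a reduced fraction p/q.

256/79

Using pₖ = aₖpₖ₋₁ + pₖ₋₂ and qₖ = aₖqₖ₋₁ + qₖ₋₂:
  k=0: a=3, p=3, q=1
  k=1: a=4, p=13, q=4
  k=2: a=6, p=81, q=25
  k=3: a=3, p=256, q=79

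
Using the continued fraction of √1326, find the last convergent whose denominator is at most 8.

√1326 = [36; 2, 2, 2, 2, 2, 72, …] (period length 6).
Convergents:
  p_0/q_0 = 36/1
  p_1/q_1 = 73/2
  p_2/q_2 = 182/5
  p_3/q_3 = 437/12
q_2 = 5 ≤ 8 < 12 = q_3, so the answer is 182/5.

182/5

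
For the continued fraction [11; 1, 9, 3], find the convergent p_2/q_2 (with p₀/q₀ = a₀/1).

119/10

Using pₖ = aₖpₖ₋₁ + pₖ₋₂, qₖ = aₖqₖ₋₁ + qₖ₋₂ (with p₋₁=1, p₋₂=0, q₋₁=0, q₋₂=1):
  k=0: a=11, p=11, q=1
  k=1: a=1, p=12, q=1
  k=2: a=9, p=119, q=10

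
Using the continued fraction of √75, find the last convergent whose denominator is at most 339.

√75 = [8; 1, 1, 1, 16, …] (period length 4).
Convergents:
  p_0/q_0 = 8/1
  p_1/q_1 = 9/1
  p_2/q_2 = 17/2
  p_3/q_3 = 26/3
  p_4/q_4 = 433/50
  p_5/q_5 = 459/53
  p_6/q_6 = 892/103
  p_7/q_7 = 1351/156
  p_8/q_8 = 22508/2599
q_7 = 156 ≤ 339 < 2599 = q_8, so the answer is 1351/156.

1351/156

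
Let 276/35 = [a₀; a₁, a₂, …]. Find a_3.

1

276 = 7·35 + 31   →  a_0 = 7
35 = 1·31 + 4   →  a_1 = 1
31 = 7·4 + 3   →  a_2 = 7
4 = 1·3 + 1   →  a_3 = 1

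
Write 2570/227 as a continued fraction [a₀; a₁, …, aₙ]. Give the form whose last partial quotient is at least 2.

2570 = 11·227 + 73
227 = 3·73 + 8
73 = 9·8 + 1
8 = 8·1 + 0  (stop)
So 2570/227 = [11; 3, 9, 8].

[11; 3, 9, 8]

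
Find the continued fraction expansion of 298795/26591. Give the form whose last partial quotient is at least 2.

298795 = 11×26591 + 6294
26591 = 4×6294 + 1415
6294 = 4×1415 + 634
1415 = 2×634 + 147
634 = 4×147 + 46
147 = 3×46 + 9
46 = 5×9 + 1
9 = 9×1 + 0  (stop)
So 298795/26591 = [11; 4, 4, 2, 4, 3, 5, 9].

[11; 4, 4, 2, 4, 3, 5, 9]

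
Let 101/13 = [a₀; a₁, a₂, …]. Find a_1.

1

101 = 7·13 + 10   →  a_0 = 7
13 = 1·10 + 3   →  a_1 = 1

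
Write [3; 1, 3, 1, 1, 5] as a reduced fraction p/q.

Fold from the inside: start with 5/1.
  1 + 1/5 = 6/5
  1 + 5/6 = 11/6
  3 + 6/11 = 39/11
  1 + 11/39 = 50/39
  3 + 39/50 = 189/50

189/50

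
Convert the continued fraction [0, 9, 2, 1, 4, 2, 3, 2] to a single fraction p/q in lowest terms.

Fold from the inside: start with 2/1.
  3 + 1/2 = 7/2
  2 + 2/7 = 16/7
  4 + 7/16 = 71/16
  1 + 16/71 = 87/71
  2 + 71/87 = 245/87
  9 + 87/245 = 2292/245
  0 + 245/2292 = 245/2292

245/2292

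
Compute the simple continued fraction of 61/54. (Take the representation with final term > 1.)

[1; 7, 1, 2, 2]

61 = 1×54 + 7
54 = 7×7 + 5
7 = 1×5 + 2
5 = 2×2 + 1
2 = 2×1 + 0  (stop)
So 61/54 = [1; 7, 1, 2, 2].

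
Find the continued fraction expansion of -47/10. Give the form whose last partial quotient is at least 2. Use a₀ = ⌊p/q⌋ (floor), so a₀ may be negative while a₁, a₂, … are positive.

-47 = -5·10 + 3
10 = 3·3 + 1
3 = 3·1 + 0  (stop)
So -47/10 = [-5; 3, 3].

[-5; 3, 3]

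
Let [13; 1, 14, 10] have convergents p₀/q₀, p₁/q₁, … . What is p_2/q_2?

209/15

Using pₖ = aₖpₖ₋₁ + pₖ₋₂, qₖ = aₖqₖ₋₁ + qₖ₋₂ (with p₋₁=1, p₋₂=0, q₋₁=0, q₋₂=1):
  k=0: a=13, p=13, q=1
  k=1: a=1, p=14, q=1
  k=2: a=14, p=209, q=15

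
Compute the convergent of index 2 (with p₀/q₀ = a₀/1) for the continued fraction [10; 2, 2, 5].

52/5

Using pₖ = aₖpₖ₋₁ + pₖ₋₂, qₖ = aₖqₖ₋₁ + qₖ₋₂ (with p₋₁=1, p₋₂=0, q₋₁=0, q₋₂=1):
  k=0: a=10, p=10, q=1
  k=1: a=2, p=21, q=2
  k=2: a=2, p=52, q=5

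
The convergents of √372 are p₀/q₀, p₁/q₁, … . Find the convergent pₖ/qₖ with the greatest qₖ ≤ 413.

3491/181

√372 = [19; 3, 2, 12, 2, 3, 38, …] (period length 6).
Convergents:
  p_0/q_0 = 19/1
  p_1/q_1 = 58/3
  p_2/q_2 = 135/7
  p_3/q_3 = 1678/87
  p_4/q_4 = 3491/181
  p_5/q_5 = 12151/630
q_4 = 181 ≤ 413 < 630 = q_5, so the answer is 3491/181.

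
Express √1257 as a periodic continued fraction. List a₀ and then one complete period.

[35; 2, 4, 1, 22, 1, 4, 2, 70]

a₀ = ⌊√1257⌋ = 35.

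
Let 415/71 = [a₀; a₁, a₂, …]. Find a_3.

2

415 = 5·71 + 60   →  a_0 = 5
71 = 1·60 + 11   →  a_1 = 1
60 = 5·11 + 5   →  a_2 = 5
11 = 2·5 + 1   →  a_3 = 2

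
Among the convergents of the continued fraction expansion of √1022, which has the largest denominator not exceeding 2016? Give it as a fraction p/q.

64417/2015

√1022 = [31; 1, 30, 1, 62, …] (period length 4).
Convergents:
  p_0/q_0 = 31/1
  p_1/q_1 = 32/1
  p_2/q_2 = 991/31
  p_3/q_3 = 1023/32
  p_4/q_4 = 64417/2015
  p_5/q_5 = 65440/2047
q_4 = 2015 ≤ 2016 < 2047 = q_5, so the answer is 64417/2015.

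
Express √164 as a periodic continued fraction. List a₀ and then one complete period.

a₀ = ⌊√164⌋ = 12.
With m₀=0, d₀=1 and mₖ₊₁ = dₖaₖ − mₖ, dₖ₊₁ = (n − mₖ₊₁²)/dₖ, aₖ₊₁ = ⌊(a₀+mₖ₊₁)/dₖ₊₁⌋:
  k=1: m=12, d=20, a=1
  k=2: m=8, d=5, a=4
  k=3: m=12, d=4, a=6
  k=4: m=12, d=5, a=4
  k=5: m=8, d=20, a=1
  k=6: m=12, d=1, a=24
d=1 and a=2a₀=24 at k=6, so the next step gives (m, d) = (12, 20) again — its k=1 value — and the period has length 6.

[12; 1, 4, 6, 4, 1, 24]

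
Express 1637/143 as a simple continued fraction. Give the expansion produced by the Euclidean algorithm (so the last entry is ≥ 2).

1637 = 11×143 + 64
143 = 2×64 + 15
64 = 4×15 + 4
15 = 3×4 + 3
4 = 1×3 + 1
3 = 3×1 + 0  (stop)
So 1637/143 = [11; 2, 4, 3, 1, 3].

[11; 2, 4, 3, 1, 3]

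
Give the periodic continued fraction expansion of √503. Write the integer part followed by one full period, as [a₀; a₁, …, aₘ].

[22; 2, 2, 1, 21, 1, 2, 2, 44]

a₀ = ⌊√503⌋ = 22.
With m₀=0, d₀=1 and mₖ₊₁ = dₖaₖ − mₖ, dₖ₊₁ = (n − mₖ₊₁²)/dₖ, aₖ₊₁ = ⌊(a₀+mₖ₊₁)/dₖ₊₁⌋:
  k=1: m=22, d=19, a=2
  k=2: m=16, d=13, a=2
  k=3: m=10, d=31, a=1
  k=4: m=21, d=2, a=21
  k=5: m=21, d=31, a=1
  k=6: m=10, d=13, a=2
  k=7: m=16, d=19, a=2
  k=8: m=22, d=1, a=44
d=1 and a=2a₀=44 at k=8, so the next step gives (m, d) = (22, 19) again — its k=1 value — and the period has length 8.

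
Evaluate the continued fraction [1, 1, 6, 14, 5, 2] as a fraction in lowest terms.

Fold from the inside: start with 2/1.
  5 + 1/2 = 11/2
  14 + 2/11 = 156/11
  6 + 11/156 = 947/156
  1 + 156/947 = 1103/947
  1 + 947/1103 = 2050/1103

2050/1103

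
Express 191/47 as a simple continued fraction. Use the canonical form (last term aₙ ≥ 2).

[4; 15, 1, 2]

191 = 4×47 + 3
47 = 15×3 + 2
3 = 1×2 + 1
2 = 2×1 + 0  (stop)
So 191/47 = [4; 15, 1, 2].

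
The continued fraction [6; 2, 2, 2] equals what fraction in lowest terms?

77/12

Using pₖ = aₖpₖ₋₁ + pₖ₋₂ and qₖ = aₖqₖ₋₁ + qₖ₋₂:
  k=0: a=6, p=6, q=1
  k=1: a=2, p=13, q=2
  k=2: a=2, p=32, q=5
  k=3: a=2, p=77, q=12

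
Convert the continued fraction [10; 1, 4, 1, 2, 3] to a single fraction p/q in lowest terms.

617/57

Fold from the inside: start with 3/1.
  2 + 1/3 = 7/3
  1 + 3/7 = 10/7
  4 + 7/10 = 47/10
  1 + 10/47 = 57/47
  10 + 47/57 = 617/57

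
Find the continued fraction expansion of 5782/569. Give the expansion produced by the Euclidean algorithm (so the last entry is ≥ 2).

5782 = 10*569 + 92
569 = 6*92 + 17
92 = 5*17 + 7
17 = 2*7 + 3
7 = 2*3 + 1
3 = 3*1 + 0  (stop)
So 5782/569 = [10; 6, 5, 2, 2, 3].

[10; 6, 5, 2, 2, 3]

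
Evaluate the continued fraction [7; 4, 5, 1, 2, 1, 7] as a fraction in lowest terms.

Using pₖ = aₖpₖ₋₁ + pₖ₋₂ and qₖ = aₖqₖ₋₁ + qₖ₋₂:
  k=0: a=7, p=7, q=1
  k=1: a=4, p=29, q=4
  k=2: a=5, p=152, q=21
  k=3: a=1, p=181, q=25
  k=4: a=2, p=514, q=71
  k=5: a=1, p=695, q=96
  k=6: a=7, p=5379, q=743

5379/743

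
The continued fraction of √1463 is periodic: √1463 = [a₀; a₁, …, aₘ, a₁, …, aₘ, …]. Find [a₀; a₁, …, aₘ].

a₀ = ⌊√1463⌋ = 38.
With m₀=0, d₀=1 and mₖ₊₁ = dₖaₖ − mₖ, dₖ₊₁ = (n − mₖ₊₁²)/dₖ, aₖ₊₁ = ⌊(a₀+mₖ₊₁)/dₖ₊₁⌋:
  k=1: m=38, d=19, a=4
  k=2: m=38, d=1, a=76
d=1 and a=2a₀=76 at k=2, so the next step gives (m, d) = (38, 19) again — its k=1 value — and the period has length 2.

[38; 4, 76]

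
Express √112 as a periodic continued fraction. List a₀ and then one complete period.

[10; 1, 1, 2, 1, 1, 20]

a₀ = ⌊√112⌋ = 10.
With m₀=0, d₀=1 and mₖ₊₁ = dₖaₖ − mₖ, dₖ₊₁ = (n − mₖ₊₁²)/dₖ, aₖ₊₁ = ⌊(a₀+mₖ₊₁)/dₖ₊₁⌋:
  k=1: m=10, d=12, a=1
  k=2: m=2, d=9, a=1
  k=3: m=7, d=7, a=2
  k=4: m=7, d=9, a=1
  k=5: m=2, d=12, a=1
  k=6: m=10, d=1, a=20
d=1 and a=2a₀=20 at k=6, so the next step gives (m, d) = (10, 12) again — its k=1 value — and the period has length 6.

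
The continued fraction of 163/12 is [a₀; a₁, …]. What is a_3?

2

163 = 13·12 + 7   →  a_0 = 13
12 = 1·7 + 5   →  a_1 = 1
7 = 1·5 + 2   →  a_2 = 1
5 = 2·2 + 1   →  a_3 = 2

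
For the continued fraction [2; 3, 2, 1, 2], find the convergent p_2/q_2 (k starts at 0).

16/7

Using pₖ = aₖpₖ₋₁ + pₖ₋₂, qₖ = aₖqₖ₋₁ + qₖ₋₂ (with p₋₁=1, p₋₂=0, q₋₁=0, q₋₂=1):
  k=0: a=2, p=2, q=1
  k=1: a=3, p=7, q=3
  k=2: a=2, p=16, q=7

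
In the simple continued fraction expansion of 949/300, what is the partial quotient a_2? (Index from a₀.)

8

949 = 3·300 + 49   →  a_0 = 3
300 = 6·49 + 6   →  a_1 = 6
49 = 8·6 + 1   →  a_2 = 8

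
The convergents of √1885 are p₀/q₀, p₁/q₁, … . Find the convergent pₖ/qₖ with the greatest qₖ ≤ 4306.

90567/2086

√1885 = [43; 2, 2, 2, 86, …] (period length 4).
Convergents:
  p_0/q_0 = 43/1
  p_1/q_1 = 87/2
  p_2/q_2 = 217/5
  p_3/q_3 = 521/12
  p_4/q_4 = 45023/1037
  p_5/q_5 = 90567/2086
  p_6/q_6 = 226157/5209
q_5 = 2086 ≤ 4306 < 5209 = q_6, so the answer is 90567/2086.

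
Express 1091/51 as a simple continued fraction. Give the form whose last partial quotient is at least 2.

[21; 2, 1, 1, 4, 2]

1091 = 21·51 + 20
51 = 2·20 + 11
20 = 1·11 + 9
11 = 1·9 + 2
9 = 4·2 + 1
2 = 2·1 + 0  (stop)
So 1091/51 = [21; 2, 1, 1, 4, 2].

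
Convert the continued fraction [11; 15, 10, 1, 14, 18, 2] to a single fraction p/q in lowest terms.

Fold from the inside: start with 2/1.
  18 + 1/2 = 37/2
  14 + 2/37 = 520/37
  1 + 37/520 = 557/520
  10 + 520/557 = 6090/557
  15 + 557/6090 = 91907/6090
  11 + 6090/91907 = 1017067/91907

1017067/91907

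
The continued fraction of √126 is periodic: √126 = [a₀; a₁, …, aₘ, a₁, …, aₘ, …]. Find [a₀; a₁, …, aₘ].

[11; 4, 2, 4, 22]

a₀ = ⌊√126⌋ = 11.
With m₀=0, d₀=1 and mₖ₊₁ = dₖaₖ − mₖ, dₖ₊₁ = (n − mₖ₊₁²)/dₖ, aₖ₊₁ = ⌊(a₀+mₖ₊₁)/dₖ₊₁⌋:
  k=1: m=11, d=5, a=4
  k=2: m=9, d=9, a=2
  k=3: m=9, d=5, a=4
  k=4: m=11, d=1, a=22
d=1 and a=2a₀=22 at k=4, so the next step gives (m, d) = (11, 5) again — its k=1 value — and the period has length 4.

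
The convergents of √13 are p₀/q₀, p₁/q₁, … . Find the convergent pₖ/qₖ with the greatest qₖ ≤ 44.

137/38

√13 = [3; 1, 1, 1, 1, 6, …] (period length 5).
Convergents:
  p_0/q_0 = 3/1
  p_1/q_1 = 4/1
  p_2/q_2 = 7/2
  p_3/q_3 = 11/3
  p_4/q_4 = 18/5
  p_5/q_5 = 119/33
  p_6/q_6 = 137/38
  p_7/q_7 = 256/71
q_6 = 38 ≤ 44 < 71 = q_7, so the answer is 137/38.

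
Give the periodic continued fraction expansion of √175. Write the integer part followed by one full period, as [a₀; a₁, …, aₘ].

a₀ = ⌊√175⌋ = 13.
With m₀=0, d₀=1 and mₖ₊₁ = dₖaₖ − mₖ, dₖ₊₁ = (n − mₖ₊₁²)/dₖ, aₖ₊₁ = ⌊(a₀+mₖ₊₁)/dₖ₊₁⌋:
  k=1: m=13, d=6, a=4
  k=2: m=11, d=9, a=2
  k=3: m=7, d=14, a=1
  k=4: m=7, d=9, a=2
  k=5: m=11, d=6, a=4
  k=6: m=13, d=1, a=26
d=1 and a=2a₀=26 at k=6, so the next step gives (m, d) = (13, 6) again — its k=1 value — and the period has length 6.

[13; 4, 2, 1, 2, 4, 26]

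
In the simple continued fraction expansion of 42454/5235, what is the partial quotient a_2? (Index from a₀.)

42454 = 8·5235 + 574   →  a_0 = 8
5235 = 9·574 + 69   →  a_1 = 9
574 = 8·69 + 22   →  a_2 = 8

8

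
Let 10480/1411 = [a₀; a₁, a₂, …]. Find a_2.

2

10480 = 7·1411 + 603   →  a_0 = 7
1411 = 2·603 + 205   →  a_1 = 2
603 = 2·205 + 193   →  a_2 = 2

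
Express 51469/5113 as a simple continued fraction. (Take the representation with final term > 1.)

[10; 15, 12, 9, 3]

51469 = 10·5113 + 339
5113 = 15·339 + 28
339 = 12·28 + 3
28 = 9·3 + 1
3 = 3·1 + 0  (stop)
So 51469/5113 = [10; 15, 12, 9, 3].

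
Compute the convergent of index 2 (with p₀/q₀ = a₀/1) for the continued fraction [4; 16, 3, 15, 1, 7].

199/49

Using pₖ = aₖpₖ₋₁ + pₖ₋₂, qₖ = aₖqₖ₋₁ + qₖ₋₂ (with p₋₁=1, p₋₂=0, q₋₁=0, q₋₂=1):
  k=0: a=4, p=4, q=1
  k=1: a=16, p=65, q=16
  k=2: a=3, p=199, q=49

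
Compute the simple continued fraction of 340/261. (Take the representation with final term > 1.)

[1; 3, 3, 3, 2, 3]

340 = 1·261 + 79
261 = 3·79 + 24
79 = 3·24 + 7
24 = 3·7 + 3
7 = 2·3 + 1
3 = 3·1 + 0  (stop)
So 340/261 = [1; 3, 3, 3, 2, 3].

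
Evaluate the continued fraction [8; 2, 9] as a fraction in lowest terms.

Using pₖ = aₖpₖ₋₁ + pₖ₋₂ and qₖ = aₖqₖ₋₁ + qₖ₋₂:
  k=0: a=8, p=8, q=1
  k=1: a=2, p=17, q=2
  k=2: a=9, p=161, q=19

161/19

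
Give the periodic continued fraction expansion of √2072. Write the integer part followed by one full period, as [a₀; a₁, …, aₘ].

[45; 1, 1, 12, 1, 1, 90]

a₀ = ⌊√2072⌋ = 45.
With m₀=0, d₀=1 and mₖ₊₁ = dₖaₖ − mₖ, dₖ₊₁ = (n − mₖ₊₁²)/dₖ, aₖ₊₁ = ⌊(a₀+mₖ₊₁)/dₖ₊₁⌋:
  k=1: m=45, d=47, a=1
  k=2: m=2, d=44, a=1
  k=3: m=42, d=7, a=12
  k=4: m=42, d=44, a=1
  k=5: m=2, d=47, a=1
  k=6: m=45, d=1, a=90
d=1 and a=2a₀=90 at k=6, so the next step gives (m, d) = (45, 47) again — its k=1 value — and the period has length 6.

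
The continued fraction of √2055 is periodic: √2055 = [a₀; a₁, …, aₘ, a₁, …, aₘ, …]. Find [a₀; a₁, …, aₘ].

[45; 3, 90]

a₀ = ⌊√2055⌋ = 45.
With m₀=0, d₀=1 and mₖ₊₁ = dₖaₖ − mₖ, dₖ₊₁ = (n − mₖ₊₁²)/dₖ, aₖ₊₁ = ⌊(a₀+mₖ₊₁)/dₖ₊₁⌋:
  k=1: m=45, d=30, a=3
  k=2: m=45, d=1, a=90
d=1 and a=2a₀=90 at k=2, so the next step gives (m, d) = (45, 30) again — its k=1 value — and the period has length 2.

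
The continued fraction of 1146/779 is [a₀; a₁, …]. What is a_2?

1146 = 1·779 + 367   →  a_0 = 1
779 = 2·367 + 45   →  a_1 = 2
367 = 8·45 + 7   →  a_2 = 8

8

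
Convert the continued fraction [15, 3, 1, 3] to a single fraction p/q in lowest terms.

229/15

Using pₖ = aₖpₖ₋₁ + pₖ₋₂ and qₖ = aₖqₖ₋₁ + qₖ₋₂:
  k=0: a=15, p=15, q=1
  k=1: a=3, p=46, q=3
  k=2: a=1, p=61, q=4
  k=3: a=3, p=229, q=15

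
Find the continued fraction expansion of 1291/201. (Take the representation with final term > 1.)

[6; 2, 2, 1, 2, 1, 7]

1291 = 6×201 + 85
201 = 2×85 + 31
85 = 2×31 + 23
31 = 1×23 + 8
23 = 2×8 + 7
8 = 1×7 + 1
7 = 7×1 + 0  (stop)
So 1291/201 = [6; 2, 2, 1, 2, 1, 7].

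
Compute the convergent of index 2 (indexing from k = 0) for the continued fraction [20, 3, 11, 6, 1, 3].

691/34

Using pₖ = aₖpₖ₋₁ + pₖ₋₂, qₖ = aₖqₖ₋₁ + qₖ₋₂ (with p₋₁=1, p₋₂=0, q₋₁=0, q₋₂=1):
  k=0: a=20, p=20, q=1
  k=1: a=3, p=61, q=3
  k=2: a=11, p=691, q=34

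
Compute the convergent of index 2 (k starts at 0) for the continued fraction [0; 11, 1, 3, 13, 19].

1/12

Using pₖ = aₖpₖ₋₁ + pₖ₋₂, qₖ = aₖqₖ₋₁ + qₖ₋₂ (with p₋₁=1, p₋₂=0, q₋₁=0, q₋₂=1):
  k=0: a=0, p=0, q=1
  k=1: a=11, p=1, q=11
  k=2: a=1, p=1, q=12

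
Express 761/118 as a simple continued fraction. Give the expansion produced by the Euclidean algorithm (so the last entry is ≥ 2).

761 = 6×118 + 53
118 = 2×53 + 12
53 = 4×12 + 5
12 = 2×5 + 2
5 = 2×2 + 1
2 = 2×1 + 0  (stop)
So 761/118 = [6; 2, 4, 2, 2, 2].

[6; 2, 4, 2, 2, 2]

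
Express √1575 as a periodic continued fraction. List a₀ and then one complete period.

a₀ = ⌊√1575⌋ = 39.
With m₀=0, d₀=1 and mₖ₊₁ = dₖaₖ − mₖ, dₖ₊₁ = (n − mₖ₊₁²)/dₖ, aₖ₊₁ = ⌊(a₀+mₖ₊₁)/dₖ₊₁⌋:
  k=1: m=39, d=54, a=1
  k=2: m=15, d=25, a=2
  k=3: m=35, d=14, a=5
  k=4: m=35, d=25, a=2
  k=5: m=15, d=54, a=1
  k=6: m=39, d=1, a=78
d=1 and a=2a₀=78 at k=6, so the next step gives (m, d) = (39, 54) again — its k=1 value — and the period has length 6.

[39; 1, 2, 5, 2, 1, 78]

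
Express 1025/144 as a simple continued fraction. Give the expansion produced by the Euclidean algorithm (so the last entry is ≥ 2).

[7; 8, 2, 8]

1025 = 7*144 + 17
144 = 8*17 + 8
17 = 2*8 + 1
8 = 8*1 + 0  (stop)
So 1025/144 = [7; 8, 2, 8].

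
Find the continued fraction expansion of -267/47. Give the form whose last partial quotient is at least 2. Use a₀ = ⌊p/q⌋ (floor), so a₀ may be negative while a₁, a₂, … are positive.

-267 = -6·47 + 15
47 = 3·15 + 2
15 = 7·2 + 1
2 = 2·1 + 0  (stop)
So -267/47 = [-6; 3, 7, 2].

[-6; 3, 7, 2]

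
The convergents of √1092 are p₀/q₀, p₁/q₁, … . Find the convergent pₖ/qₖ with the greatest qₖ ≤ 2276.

48015/1453

√1092 = [33; 22, 66, …] (period length 2).
Convergents:
  p_0/q_0 = 33/1
  p_1/q_1 = 727/22
  p_2/q_2 = 48015/1453
  p_3/q_3 = 1057057/31988
q_2 = 1453 ≤ 2276 < 31988 = q_3, so the answer is 48015/1453.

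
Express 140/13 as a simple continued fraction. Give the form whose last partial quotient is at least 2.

140 = 10*13 + 10
13 = 1*10 + 3
10 = 3*3 + 1
3 = 3*1 + 0  (stop)
So 140/13 = [10; 1, 3, 3].

[10; 1, 3, 3]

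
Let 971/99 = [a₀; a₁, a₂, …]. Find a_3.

971 = 9·99 + 80   →  a_0 = 9
99 = 1·80 + 19   →  a_1 = 1
80 = 4·19 + 4   →  a_2 = 4
19 = 4·4 + 3   →  a_3 = 4

4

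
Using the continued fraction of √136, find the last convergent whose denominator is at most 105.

828/71

√136 = [11; 1, 1, 1, 22, …] (period length 4).
Convergents:
  p_0/q_0 = 11/1
  p_1/q_1 = 12/1
  p_2/q_2 = 23/2
  p_3/q_3 = 35/3
  p_4/q_4 = 793/68
  p_5/q_5 = 828/71
  p_6/q_6 = 1621/139
q_5 = 71 ≤ 105 < 139 = q_6, so the answer is 828/71.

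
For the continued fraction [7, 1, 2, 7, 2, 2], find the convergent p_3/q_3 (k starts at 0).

Using pₖ = aₖpₖ₋₁ + pₖ₋₂, qₖ = aₖqₖ₋₁ + qₖ₋₂ (with p₋₁=1, p₋₂=0, q₋₁=0, q₋₂=1):
  k=0: a=7, p=7, q=1
  k=1: a=1, p=8, q=1
  k=2: a=2, p=23, q=3
  k=3: a=7, p=169, q=22

169/22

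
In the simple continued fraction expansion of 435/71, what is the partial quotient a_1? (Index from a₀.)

435 = 6·71 + 9   →  a_0 = 6
71 = 7·9 + 8   →  a_1 = 7

7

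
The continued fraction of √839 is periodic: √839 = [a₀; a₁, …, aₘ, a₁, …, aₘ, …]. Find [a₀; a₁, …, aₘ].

[28; 1, 27, 1, 56]

a₀ = ⌊√839⌋ = 28.
With m₀=0, d₀=1 and mₖ₊₁ = dₖaₖ − mₖ, dₖ₊₁ = (n − mₖ₊₁²)/dₖ, aₖ₊₁ = ⌊(a₀+mₖ₊₁)/dₖ₊₁⌋:
  k=1: m=28, d=55, a=1
  k=2: m=27, d=2, a=27
  k=3: m=27, d=55, a=1
  k=4: m=28, d=1, a=56
d=1 and a=2a₀=56 at k=4, so the next step gives (m, d) = (28, 55) again — its k=1 value — and the period has length 4.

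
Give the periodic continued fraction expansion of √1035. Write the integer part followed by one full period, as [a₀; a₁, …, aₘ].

a₀ = ⌊√1035⌋ = 32.
With m₀=0, d₀=1 and mₖ₊₁ = dₖaₖ − mₖ, dₖ₊₁ = (n − mₖ₊₁²)/dₖ, aₖ₊₁ = ⌊(a₀+mₖ₊₁)/dₖ₊₁⌋:
  k=1: m=32, d=11, a=5
  k=2: m=23, d=46, a=1
  k=3: m=23, d=11, a=5
  k=4: m=32, d=1, a=64
d=1 and a=2a₀=64 at k=4, so the next step gives (m, d) = (32, 11) again — its k=1 value — and the period has length 4.

[32; 5, 1, 5, 64]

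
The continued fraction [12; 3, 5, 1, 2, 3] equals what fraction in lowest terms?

Fold from the inside: start with 3/1.
  2 + 1/3 = 7/3
  1 + 3/7 = 10/7
  5 + 7/10 = 57/10
  3 + 10/57 = 181/57
  12 + 57/181 = 2229/181

2229/181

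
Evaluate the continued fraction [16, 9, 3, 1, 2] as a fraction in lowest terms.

1643/102

Using pₖ = aₖpₖ₋₁ + pₖ₋₂ and qₖ = aₖqₖ₋₁ + qₖ₋₂:
  k=0: a=16, p=16, q=1
  k=1: a=9, p=145, q=9
  k=2: a=3, p=451, q=28
  k=3: a=1, p=596, q=37
  k=4: a=2, p=1643, q=102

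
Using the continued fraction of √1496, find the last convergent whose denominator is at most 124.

√1496 = [38; 1, 2, 9, 2, 1, 76, …] (period length 6).
Convergents:
  p_0/q_0 = 38/1
  p_1/q_1 = 39/1
  p_2/q_2 = 116/3
  p_3/q_3 = 1083/28
  p_4/q_4 = 2282/59
  p_5/q_5 = 3365/87
  p_6/q_6 = 258022/6671
q_5 = 87 ≤ 124 < 6671 = q_6, so the answer is 3365/87.

3365/87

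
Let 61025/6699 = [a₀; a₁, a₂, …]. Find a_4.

8

61025 = 9·6699 + 734   →  a_0 = 9
6699 = 9·734 + 93   →  a_1 = 9
734 = 7·93 + 83   →  a_2 = 7
93 = 1·83 + 10   →  a_3 = 1
83 = 8·10 + 3   →  a_4 = 8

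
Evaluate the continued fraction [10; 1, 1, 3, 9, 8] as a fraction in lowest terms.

Using pₖ = aₖpₖ₋₁ + pₖ₋₂ and qₖ = aₖqₖ₋₁ + qₖ₋₂:
  k=0: a=10, p=10, q=1
  k=1: a=1, p=11, q=1
  k=2: a=1, p=21, q=2
  k=3: a=3, p=74, q=7
  k=4: a=9, p=687, q=65
  k=5: a=8, p=5570, q=527

5570/527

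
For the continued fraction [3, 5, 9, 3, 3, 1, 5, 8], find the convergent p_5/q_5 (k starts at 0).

Using pₖ = aₖpₖ₋₁ + pₖ₋₂, qₖ = aₖqₖ₋₁ + qₖ₋₂ (with p₋₁=1, p₋₂=0, q₋₁=0, q₋₂=1):
  k=0: a=3, p=3, q=1
  k=1: a=5, p=16, q=5
  k=2: a=9, p=147, q=46
  k=3: a=3, p=457, q=143
  k=4: a=3, p=1518, q=475
  k=5: a=1, p=1975, q=618

1975/618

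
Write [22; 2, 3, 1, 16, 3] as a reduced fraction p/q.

Fold from the inside: start with 3/1.
  16 + 1/3 = 49/3
  1 + 3/49 = 52/49
  3 + 49/52 = 205/52
  2 + 52/205 = 462/205
  22 + 205/462 = 10369/462

10369/462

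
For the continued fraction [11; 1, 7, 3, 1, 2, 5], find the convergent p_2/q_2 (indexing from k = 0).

Using pₖ = aₖpₖ₋₁ + pₖ₋₂, qₖ = aₖqₖ₋₁ + qₖ₋₂ (with p₋₁=1, p₋₂=0, q₋₁=0, q₋₂=1):
  k=0: a=11, p=11, q=1
  k=1: a=1, p=12, q=1
  k=2: a=7, p=95, q=8

95/8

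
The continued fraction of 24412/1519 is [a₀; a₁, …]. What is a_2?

24412 = 16·1519 + 108   →  a_0 = 16
1519 = 14·108 + 7   →  a_1 = 14
108 = 15·7 + 3   →  a_2 = 15

15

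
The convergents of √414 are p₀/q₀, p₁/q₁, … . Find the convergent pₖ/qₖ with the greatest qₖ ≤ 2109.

√414 = [20; 2, 1, 7, 2, 7, 1, 2, 40, …] (period length 8).
Convergents:
  p_0/q_0 = 20/1
  p_1/q_1 = 41/2
  p_2/q_2 = 61/3
  p_3/q_3 = 468/23
  p_4/q_4 = 997/49
  p_5/q_5 = 7447/366
  p_6/q_6 = 8444/415
  p_7/q_7 = 24335/1196
  p_8/q_8 = 981844/48255
q_7 = 1196 ≤ 2109 < 48255 = q_8, so the answer is 24335/1196.

24335/1196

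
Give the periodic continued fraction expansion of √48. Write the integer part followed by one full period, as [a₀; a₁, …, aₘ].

a₀ = ⌊√48⌋ = 6.

[6; 1, 12]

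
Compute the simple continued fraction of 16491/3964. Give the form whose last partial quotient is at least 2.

[4; 6, 4, 8, 9, 2]

16491 = 4*3964 + 635
3964 = 6*635 + 154
635 = 4*154 + 19
154 = 8*19 + 2
19 = 9*2 + 1
2 = 2*1 + 0  (stop)
So 16491/3964 = [4; 6, 4, 8, 9, 2].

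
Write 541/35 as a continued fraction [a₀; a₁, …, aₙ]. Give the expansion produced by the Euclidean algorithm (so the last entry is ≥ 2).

[15; 2, 5, 3]

541 = 15·35 + 16
35 = 2·16 + 3
16 = 5·3 + 1
3 = 3·1 + 0  (stop)
So 541/35 = [15; 2, 5, 3].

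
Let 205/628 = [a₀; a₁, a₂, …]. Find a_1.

3

205 = 0·628 + 205   →  a_0 = 0
628 = 3·205 + 13   →  a_1 = 3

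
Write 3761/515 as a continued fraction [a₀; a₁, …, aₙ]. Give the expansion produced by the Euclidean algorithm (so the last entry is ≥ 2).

[7; 3, 3, 3, 7, 2]

3761 = 7*515 + 156
515 = 3*156 + 47
156 = 3*47 + 15
47 = 3*15 + 2
15 = 7*2 + 1
2 = 2*1 + 0  (stop)
So 3761/515 = [7; 3, 3, 3, 7, 2].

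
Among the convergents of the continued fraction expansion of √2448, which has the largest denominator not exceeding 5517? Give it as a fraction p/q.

214385/4333

√2448 = [49; 2, 10, 2, 98, …] (period length 4).
Convergents:
  p_0/q_0 = 49/1
  p_1/q_1 = 99/2
  p_2/q_2 = 1039/21
  p_3/q_3 = 2177/44
  p_4/q_4 = 214385/4333
  p_5/q_5 = 430947/8710
q_4 = 4333 ≤ 5517 < 8710 = q_5, so the answer is 214385/4333.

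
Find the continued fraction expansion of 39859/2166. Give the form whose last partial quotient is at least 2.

[18; 2, 2, 18, 2, 3, 3]

39859 = 18*2166 + 871
2166 = 2*871 + 424
871 = 2*424 + 23
424 = 18*23 + 10
23 = 2*10 + 3
10 = 3*3 + 1
3 = 3*1 + 0  (stop)
So 39859/2166 = [18; 2, 2, 18, 2, 3, 3].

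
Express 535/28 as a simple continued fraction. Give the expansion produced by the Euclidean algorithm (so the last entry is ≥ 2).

[19; 9, 3]

535 = 19×28 + 3
28 = 9×3 + 1
3 = 3×1 + 0  (stop)
So 535/28 = [19; 9, 3].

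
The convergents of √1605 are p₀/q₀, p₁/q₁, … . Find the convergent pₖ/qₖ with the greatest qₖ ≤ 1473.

51320/1281

√1605 = [40; 16, 80, …] (period length 2).
Convergents:
  p_0/q_0 = 40/1
  p_1/q_1 = 641/16
  p_2/q_2 = 51320/1281
  p_3/q_3 = 821761/20512
q_2 = 1281 ≤ 1473 < 20512 = q_3, so the answer is 51320/1281.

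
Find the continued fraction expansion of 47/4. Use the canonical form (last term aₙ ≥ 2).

47 = 11·4 + 3
4 = 1·3 + 1
3 = 3·1 + 0  (stop)
So 47/4 = [11; 1, 3].

[11; 1, 3]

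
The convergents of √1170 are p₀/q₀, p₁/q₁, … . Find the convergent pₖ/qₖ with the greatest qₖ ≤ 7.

171/5

√1170 = [34; 4, 1, 6, 1, 4, 68, …] (period length 6).
Convergents:
  p_0/q_0 = 34/1
  p_1/q_1 = 137/4
  p_2/q_2 = 171/5
  p_3/q_3 = 1163/34
q_2 = 5 ≤ 7 < 34 = q_3, so the answer is 171/5.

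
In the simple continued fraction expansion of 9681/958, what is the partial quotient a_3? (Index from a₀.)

16

9681 = 10·958 + 101   →  a_0 = 10
958 = 9·101 + 49   →  a_1 = 9
101 = 2·49 + 3   →  a_2 = 2
49 = 16·3 + 1   →  a_3 = 16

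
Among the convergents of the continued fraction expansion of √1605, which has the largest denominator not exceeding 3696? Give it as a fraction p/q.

√1605 = [40; 16, 80, …] (period length 2).
Convergents:
  p_0/q_0 = 40/1
  p_1/q_1 = 641/16
  p_2/q_2 = 51320/1281
  p_3/q_3 = 821761/20512
q_2 = 1281 ≤ 3696 < 20512 = q_3, so the answer is 51320/1281.

51320/1281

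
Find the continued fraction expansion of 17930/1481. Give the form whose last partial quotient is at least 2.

[12; 9, 2, 1, 2, 9, 2]

17930 = 12·1481 + 158
1481 = 9·158 + 59
158 = 2·59 + 40
59 = 1·40 + 19
40 = 2·19 + 2
19 = 9·2 + 1
2 = 2·1 + 0  (stop)
So 17930/1481 = [12; 9, 2, 1, 2, 9, 2].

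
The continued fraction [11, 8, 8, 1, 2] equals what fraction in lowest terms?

2347/211

Fold from the inside: start with 2/1.
  1 + 1/2 = 3/2
  8 + 2/3 = 26/3
  8 + 3/26 = 211/26
  11 + 26/211 = 2347/211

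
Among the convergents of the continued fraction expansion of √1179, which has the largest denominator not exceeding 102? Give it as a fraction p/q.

3468/101

√1179 = [34; 2, 1, 33, 1, 2, 68, …] (period length 6).
Convergents:
  p_0/q_0 = 34/1
  p_1/q_1 = 69/2
  p_2/q_2 = 103/3
  p_3/q_3 = 3468/101
  p_4/q_4 = 3571/104
q_3 = 101 ≤ 102 < 104 = q_4, so the answer is 3468/101.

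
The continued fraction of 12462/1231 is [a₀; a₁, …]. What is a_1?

8

12462 = 10·1231 + 152   →  a_0 = 10
1231 = 8·152 + 15   →  a_1 = 8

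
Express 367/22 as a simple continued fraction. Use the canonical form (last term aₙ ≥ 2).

367 = 16·22 + 15
22 = 1·15 + 7
15 = 2·7 + 1
7 = 7·1 + 0  (stop)
So 367/22 = [16; 1, 2, 7].

[16; 1, 2, 7]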